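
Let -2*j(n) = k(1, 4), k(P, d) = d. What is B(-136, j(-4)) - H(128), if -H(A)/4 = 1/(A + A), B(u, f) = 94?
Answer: 6017/64 ≈ 94.016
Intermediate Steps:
j(n) = -2 (j(n) = -½*4 = -2)
H(A) = -2/A (H(A) = -4/(A + A) = -4*1/(2*A) = -2/A)
B(-136, j(-4)) - H(128) = 94 - (-2)/128 = 94 - 1*(-1/64) = 94 + 1/64 = 6017/64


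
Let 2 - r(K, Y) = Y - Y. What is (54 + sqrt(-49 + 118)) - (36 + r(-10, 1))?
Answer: 16 + sqrt(69) ≈ 24.307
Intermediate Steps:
r(K, Y) = 2 (r(K, Y) = 2 - (Y - Y) = 2 - 1*0 = 2 + 0 = 2)
(54 + sqrt(-49 + 118)) - (36 + r(-10, 1)) = (54 + sqrt(-49 + 118)) - (36 + 2) = (54 + sqrt(69)) - 1*38 = (54 + sqrt(69)) - 38 = 16 + sqrt(69)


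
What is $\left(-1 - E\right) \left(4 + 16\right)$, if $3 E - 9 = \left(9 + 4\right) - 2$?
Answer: $- \frac{460}{3} \approx -153.33$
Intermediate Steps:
$E = \frac{20}{3}$ ($E = 3 + \frac{\left(9 + 4\right) - 2}{3} = 3 + \frac{13 - 2}{3} = 3 + \frac{1}{3} \cdot 11 = 3 + \frac{11}{3} = \frac{20}{3} \approx 6.6667$)
$\left(-1 - E\right) \left(4 + 16\right) = \left(-1 - \frac{20}{3}\right) \left(4 + 16\right) = \left(-1 - \frac{20}{3}\right) 20 = \left(- \frac{23}{3}\right) 20 = - \frac{460}{3}$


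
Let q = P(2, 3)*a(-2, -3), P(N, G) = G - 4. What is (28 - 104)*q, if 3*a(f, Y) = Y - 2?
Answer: -380/3 ≈ -126.67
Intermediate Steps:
P(N, G) = -4 + G
a(f, Y) = -⅔ + Y/3 (a(f, Y) = (Y - 2)/3 = (-2 + Y)/3 = -⅔ + Y/3)
q = 5/3 (q = (-4 + 3)*(-⅔ + (⅓)*(-3)) = -(-⅔ - 1) = -1*(-5/3) = 5/3 ≈ 1.6667)
(28 - 104)*q = (28 - 104)*(5/3) = -76*5/3 = -380/3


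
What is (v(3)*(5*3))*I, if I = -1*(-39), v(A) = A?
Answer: 1755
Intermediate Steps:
I = 39
(v(3)*(5*3))*I = (3*(5*3))*39 = (3*15)*39 = 45*39 = 1755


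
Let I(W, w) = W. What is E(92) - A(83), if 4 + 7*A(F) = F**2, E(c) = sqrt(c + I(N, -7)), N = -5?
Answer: -6885/7 + sqrt(87) ≈ -974.24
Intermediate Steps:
E(c) = sqrt(-5 + c) (E(c) = sqrt(c - 5) = sqrt(-5 + c))
A(F) = -4/7 + F**2/7
E(92) - A(83) = sqrt(-5 + 92) - (-4/7 + (1/7)*83**2) = sqrt(87) - (-4/7 + (1/7)*6889) = sqrt(87) - (-4/7 + 6889/7) = sqrt(87) - 1*6885/7 = sqrt(87) - 6885/7 = -6885/7 + sqrt(87)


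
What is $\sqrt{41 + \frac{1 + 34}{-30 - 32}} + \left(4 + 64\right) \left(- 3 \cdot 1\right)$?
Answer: $-204 + \frac{\sqrt{155434}}{62} \approx -197.64$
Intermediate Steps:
$\sqrt{41 + \frac{1 + 34}{-30 - 32}} + \left(4 + 64\right) \left(- 3 \cdot 1\right) = \sqrt{41 + \frac{35}{-62}} + 68 \left(\left(-1\right) 3\right) = \sqrt{41 + 35 \left(- \frac{1}{62}\right)} + 68 \left(-3\right) = \sqrt{41 - \frac{35}{62}} - 204 = \sqrt{\frac{2507}{62}} - 204 = \frac{\sqrt{155434}}{62} - 204 = -204 + \frac{\sqrt{155434}}{62}$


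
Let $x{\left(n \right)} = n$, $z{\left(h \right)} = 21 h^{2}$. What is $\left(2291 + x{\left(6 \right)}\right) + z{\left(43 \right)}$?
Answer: $41126$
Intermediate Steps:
$\left(2291 + x{\left(6 \right)}\right) + z{\left(43 \right)} = \left(2291 + 6\right) + 21 \cdot 43^{2} = 2297 + 21 \cdot 1849 = 2297 + 38829 = 41126$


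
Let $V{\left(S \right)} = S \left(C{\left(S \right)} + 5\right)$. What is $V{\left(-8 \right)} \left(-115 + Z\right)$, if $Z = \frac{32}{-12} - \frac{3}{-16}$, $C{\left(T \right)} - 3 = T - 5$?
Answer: $- \frac{28195}{6} \approx -4699.2$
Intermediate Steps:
$C{\left(T \right)} = -2 + T$ ($C{\left(T \right)} = 3 + \left(T - 5\right) = 3 + \left(-5 + T\right) = -2 + T$)
$V{\left(S \right)} = S \left(3 + S\right)$ ($V{\left(S \right)} = S \left(\left(-2 + S\right) + 5\right) = S \left(3 + S\right)$)
$Z = - \frac{119}{48}$ ($Z = 32 \left(- \frac{1}{12}\right) - - \frac{3}{16} = - \frac{8}{3} + \frac{3}{16} = - \frac{119}{48} \approx -2.4792$)
$V{\left(-8 \right)} \left(-115 + Z\right) = - 8 \left(3 - 8\right) \left(-115 - \frac{119}{48}\right) = \left(-8\right) \left(-5\right) \left(- \frac{5639}{48}\right) = 40 \left(- \frac{5639}{48}\right) = - \frac{28195}{6}$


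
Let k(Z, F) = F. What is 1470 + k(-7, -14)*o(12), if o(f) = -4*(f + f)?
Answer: 2814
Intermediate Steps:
o(f) = -8*f
1470 + k(-7, -14)*o(12) = 1470 - (-112)*12 = 1470 - 14*(-96) = 1470 + 1344 = 2814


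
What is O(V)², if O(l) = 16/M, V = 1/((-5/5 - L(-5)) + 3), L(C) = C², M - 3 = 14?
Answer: 256/289 ≈ 0.88581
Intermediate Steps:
M = 17 (M = 3 + 14 = 17)
V = -1/23 (V = 1/((-5/5 - 1*(-5)²) + 3) = 1/((-5*⅕ - 1*25) + 3) = 1/((-1 - 25) + 3) = 1/(-26 + 3) = 1/(-23) = -1/23 ≈ -0.043478)
O(l) = 16/17
O(V)² = (16/17)² = 256/289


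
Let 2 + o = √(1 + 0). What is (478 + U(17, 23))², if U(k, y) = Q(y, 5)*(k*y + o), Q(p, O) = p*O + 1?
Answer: 2090135524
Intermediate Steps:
Q(p, O) = 1 + O*p (Q(p, O) = O*p + 1 = 1 + O*p)
o = -1 (o = -2 + √(1 + 0) = -2 + √1 = -2 + 1 = -1)
U(k, y) = (1 + 5*y)*(-1 + k*y) (U(k, y) = (1 + 5*y)*(k*y - 1) = (1 + 5*y)*(-1 + k*y))
(478 + U(17, 23))² = (478 + (1 + 5*23)*(-1 + 17*23))² = (478 + (1 + 115)*(-1 + 391))² = (478 + 116*390)² = (478 + 45240)² = 45718² = 2090135524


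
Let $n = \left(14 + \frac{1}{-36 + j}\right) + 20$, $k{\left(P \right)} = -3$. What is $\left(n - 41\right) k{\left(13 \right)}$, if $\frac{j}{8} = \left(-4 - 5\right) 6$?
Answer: $\frac{3277}{156} \approx 21.006$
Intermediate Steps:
$j = -432$ ($j = 8 \left(-4 - 5\right) 6 = 8 \left(\left(-9\right) 6\right) = 8 \left(-54\right) = -432$)
$n = \frac{15911}{468}$ ($n = \left(14 + \frac{1}{-36 - 432}\right) + 20 = \left(14 + \frac{1}{-468}\right) + 20 = \left(14 - \frac{1}{468}\right) + 20 = \frac{6551}{468} + 20 = \frac{15911}{468} \approx 33.998$)
$\left(n - 41\right) k{\left(13 \right)} = \left(\frac{15911}{468} - 41\right) \left(-3\right) = \left(- \frac{3277}{468}\right) \left(-3\right) = \frac{3277}{156}$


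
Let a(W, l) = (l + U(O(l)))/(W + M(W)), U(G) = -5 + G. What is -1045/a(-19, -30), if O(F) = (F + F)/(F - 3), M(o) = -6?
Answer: -57475/73 ≈ -787.33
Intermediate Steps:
O(F) = 2*F/(-3 + F) (O(F) = (2*F)/(-3 + F) = 2*F/(-3 + F))
a(W, l) = (-5 + l + 2*l/(-3 + l))/(-6 + W) (a(W, l) = (l + (-5 + 2*l/(-3 + l)))/(W - 6) = (-5 + l + 2*l/(-3 + l))/(-6 + W))
-1045/a(-19, -30) = -1045*(-6 - 19)*(-3 - 30)/(15 - 3*(-30) - 30*(-3 - 30)) = -1045*825/(15 + 90 - 30*(-33)) = -1045*825/(15 + 90 + 990) = -1045/((-1/25*(-1/33)*1095)) = -1045/73/55 = -1045*55/73 = -57475/73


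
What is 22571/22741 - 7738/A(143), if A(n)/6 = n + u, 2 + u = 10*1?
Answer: -77760266/10301673 ≈ -7.5483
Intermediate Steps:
u = 8 (u = -2 + 10*1 = -2 + 10 = 8)
A(n) = 48 + 6*n (A(n) = 6*(n + 8) = 6*(8 + n) = 48 + 6*n)
22571/22741 - 7738/A(143) = 22571/22741 - 7738/(48 + 6*143) = 22571*(1/22741) - 7738/(48 + 858) = 22571/22741 - 7738/906 = 22571/22741 - 7738*1/906 = 22571/22741 - 3869/453 = -77760266/10301673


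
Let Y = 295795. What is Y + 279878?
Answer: 575673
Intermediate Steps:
Y + 279878 = 295795 + 279878 = 575673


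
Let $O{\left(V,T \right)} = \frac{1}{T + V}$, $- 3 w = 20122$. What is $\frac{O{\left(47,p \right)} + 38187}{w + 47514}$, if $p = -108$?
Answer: $\frac{3494109}{3733810} \approx 0.9358$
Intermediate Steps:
$w = - \frac{20122}{3}$ ($w = \left(- \frac{1}{3}\right) 20122 = - \frac{20122}{3} \approx -6707.3$)
$\frac{O{\left(47,p \right)} + 38187}{w + 47514} = \frac{\frac{1}{-108 + 47} + 38187}{- \frac{20122}{3} + 47514} = \frac{\frac{1}{-61} + 38187}{\frac{122420}{3}} = \left(- \frac{1}{61} + 38187\right) \frac{3}{122420} = \frac{2329406}{61} \cdot \frac{3}{122420} = \frac{3494109}{3733810}$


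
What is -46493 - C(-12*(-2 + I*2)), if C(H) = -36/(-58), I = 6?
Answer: -1348315/29 ≈ -46494.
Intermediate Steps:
C(H) = 18/29 (C(H) = -36*(-1/58) = 18/29)
-46493 - C(-12*(-2 + I*2)) = -46493 - 1*18/29 = -46493 - 18/29 = -1348315/29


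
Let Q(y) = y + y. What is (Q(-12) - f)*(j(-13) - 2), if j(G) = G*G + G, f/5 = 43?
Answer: -36806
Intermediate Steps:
f = 215 (f = 5*43 = 215)
Q(y) = 2*y
j(G) = G + G**2 (j(G) = G**2 + G = G + G**2)
(Q(-12) - f)*(j(-13) - 2) = (2*(-12) - 1*215)*(-13*(1 - 13) - 2) = (-24 - 215)*(-13*(-12) - 2) = -239*(156 - 2) = -239*154 = -36806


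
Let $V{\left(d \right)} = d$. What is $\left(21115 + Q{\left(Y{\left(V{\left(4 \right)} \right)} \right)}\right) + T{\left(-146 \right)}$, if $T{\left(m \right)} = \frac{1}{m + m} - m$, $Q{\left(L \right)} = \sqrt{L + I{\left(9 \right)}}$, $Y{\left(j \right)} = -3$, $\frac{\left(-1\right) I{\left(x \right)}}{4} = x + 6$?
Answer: $\frac{6208211}{292} + 3 i \sqrt{7} \approx 21261.0 + 7.9373 i$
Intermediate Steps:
$I{\left(x \right)} = -24 - 4 x$ ($I{\left(x \right)} = - 4 \left(x + 6\right) = - 4 \left(6 + x\right) = -24 - 4 x$)
$Q{\left(L \right)} = \sqrt{-60 + L}$ ($Q{\left(L \right)} = \sqrt{L - 60} = \sqrt{-60 + L}$)
$T{\left(m \right)} = \frac{1}{2 m} - m$
$\left(21115 + Q{\left(Y{\left(V{\left(4 \right)} \right)} \right)}\right) + T{\left(-146 \right)} = \left(21115 + \sqrt{-60 - 3}\right) + \left(\frac{1}{2 \left(-146\right)} - -146\right) = \left(21115 + \sqrt{-63}\right) + \left(\frac{1}{2} \left(- \frac{1}{146}\right) + 146\right) = \left(21115 + 3 i \sqrt{7}\right) + \left(- \frac{1}{292} + 146\right) = \left(21115 + 3 i \sqrt{7}\right) + \frac{42631}{292} = \frac{6208211}{292} + 3 i \sqrt{7}$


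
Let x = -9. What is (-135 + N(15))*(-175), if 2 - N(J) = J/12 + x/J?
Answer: 93555/4 ≈ 23389.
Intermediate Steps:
N(J) = 2 + 9/J - J/12 (N(J) = 2 - (J/12 - 9/J) = 2 - (-9/J + J/12) = 2 + (9/J - J/12) = 2 + 9/J - J/12)
(-135 + N(15))*(-175) = (-135 + (2 + 9/15 - 1/12*15))*(-175) = (-135 + (2 + 9*(1/15) - 5/4))*(-175) = (-135 + (2 + 3/5 - 5/4))*(-175) = (-135 + 27/20)*(-175) = -2673/20*(-175) = 93555/4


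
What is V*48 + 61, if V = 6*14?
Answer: 4093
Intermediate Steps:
V = 84
V*48 + 61 = 84*48 + 61 = 4032 + 61 = 4093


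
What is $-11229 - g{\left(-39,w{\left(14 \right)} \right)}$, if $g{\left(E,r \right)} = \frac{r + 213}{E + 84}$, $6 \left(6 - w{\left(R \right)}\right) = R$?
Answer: $- \frac{303313}{27} \approx -11234.0$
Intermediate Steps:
$w{\left(R \right)} = 6 - \frac{R}{6}$
$g{\left(E,r \right)} = \frac{213 + r}{84 + E}$
$-11229 - g{\left(-39,w{\left(14 \right)} \right)} = -11229 - \frac{213 + \left(6 - \frac{7}{3}\right)}{84 - 39} = -11229 - \frac{213 + \left(6 - \frac{7}{3}\right)}{45} = -11229 - \frac{213 + \frac{11}{3}}{45} = -11229 - \frac{1}{45} \cdot \frac{650}{3} = -11229 - \frac{130}{27} = - \frac{303313}{27}$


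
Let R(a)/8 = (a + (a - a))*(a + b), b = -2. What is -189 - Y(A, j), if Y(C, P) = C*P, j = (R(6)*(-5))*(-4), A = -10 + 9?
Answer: 3651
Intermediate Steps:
A = -1
R(a) = 8*a*(-2 + a) (R(a) = 8*((a + (a - a))*(a - 2)) = 8*((a + 0)*(-2 + a)) = 8*(a*(-2 + a)) = 8*a*(-2 + a))
j = 3840 (j = ((8*6*(-2 + 6))*(-5))*(-4) = ((8*6*4)*(-5))*(-4) = (192*(-5))*(-4) = -960*(-4) = 3840)
-189 - Y(A, j) = -189 - (-1)*3840 = -189 - 1*(-3840) = -189 + 3840 = 3651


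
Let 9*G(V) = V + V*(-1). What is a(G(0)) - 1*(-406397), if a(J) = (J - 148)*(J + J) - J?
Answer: 406397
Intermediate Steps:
G(V) = 0 (G(V) = (V + V*(-1))/9 = (V - V)/9 = (1/9)*0 = 0)
a(J) = -J + 2*J*(-148 + J) (a(J) = (-148 + J)*(2*J) - J = 2*J*(-148 + J) - J = -J + 2*J*(-148 + J))
a(G(0)) - 1*(-406397) = 0*(-297 + 2*0) - 1*(-406397) = 0*(-297 + 0) + 406397 = 0*(-297) + 406397 = 0 + 406397 = 406397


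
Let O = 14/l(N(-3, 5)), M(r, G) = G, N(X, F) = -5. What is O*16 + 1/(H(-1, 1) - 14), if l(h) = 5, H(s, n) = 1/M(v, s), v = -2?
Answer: 671/15 ≈ 44.733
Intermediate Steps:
H(s, n) = 1/s
O = 14/5 ≈ 2.8000
O*16 + 1/(H(-1, 1) - 14) = (14/5)*16 + 1/(1/(-1) - 14) = 224/5 + 1/(-1 - 14) = 224/5 + 1/(-15) = 224/5 - 1/15 = 671/15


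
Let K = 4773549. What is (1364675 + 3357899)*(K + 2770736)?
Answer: 35628444189590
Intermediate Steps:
(1364675 + 3357899)*(K + 2770736) = (1364675 + 3357899)*(4773549 + 2770736) = 4722574*7544285 = 35628444189590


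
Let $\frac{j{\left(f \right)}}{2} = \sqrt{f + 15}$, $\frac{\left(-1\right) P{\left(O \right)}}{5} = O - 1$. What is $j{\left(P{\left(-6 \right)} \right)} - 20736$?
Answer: $-20736 + 10 \sqrt{2} \approx -20722.0$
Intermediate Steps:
$P{\left(O \right)} = 5 - 5 O$ ($P{\left(O \right)} = - 5 \left(O - 1\right) = - 5 \left(-1 + O\right) = 5 - 5 O$)
$j{\left(f \right)} = 2 \sqrt{15 + f}$ ($j{\left(f \right)} = 2 \sqrt{f + 15} = 2 \sqrt{15 + f}$)
$j{\left(P{\left(-6 \right)} \right)} - 20736 = 2 \sqrt{15 + \left(5 - -30\right)} - 20736 = 2 \sqrt{15 + \left(5 + 30\right)} - 20736 = 2 \sqrt{15 + 35} - 20736 = 2 \sqrt{50} - 20736 = 2 \cdot 5 \sqrt{2} - 20736 = 10 \sqrt{2} - 20736 = -20736 + 10 \sqrt{2}$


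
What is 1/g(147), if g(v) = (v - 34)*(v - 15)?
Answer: 1/14916 ≈ 6.7042e-5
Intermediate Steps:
g(v) = (-34 + v)*(-15 + v)
1/g(147) = 1/(510 + 147**2 - 49*147) = 1/(510 + 21609 - 7203) = 1/14916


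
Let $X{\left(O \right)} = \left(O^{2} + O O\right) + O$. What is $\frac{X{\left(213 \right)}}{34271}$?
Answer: $\frac{90951}{34271} \approx 2.6539$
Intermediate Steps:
$X{\left(O \right)} = O + 2 O^{2}$ ($X{\left(O \right)} = \left(O^{2} + O^{2}\right) + O = 2 O^{2} + O = O + 2 O^{2}$)
$\frac{X{\left(213 \right)}}{34271} = \frac{213 \left(1 + 2 \cdot 213\right)}{34271} = 213 \left(1 + 426\right) \frac{1}{34271} = 213 \cdot 427 \cdot \frac{1}{34271} = 90951 \cdot \frac{1}{34271} = \frac{90951}{34271}$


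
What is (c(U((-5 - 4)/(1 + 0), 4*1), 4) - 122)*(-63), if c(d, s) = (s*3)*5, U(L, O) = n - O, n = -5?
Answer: 3906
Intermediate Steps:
U(L, O) = -5 - O
c(d, s) = 15*s (c(d, s) = (3*s)*5 = 15*s)
(c(U((-5 - 4)/(1 + 0), 4*1), 4) - 122)*(-63) = (15*4 - 122)*(-63) = (60 - 122)*(-63) = -62*(-63) = 3906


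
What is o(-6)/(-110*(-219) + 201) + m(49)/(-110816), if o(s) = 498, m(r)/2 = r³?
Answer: -943406225/448638576 ≈ -2.1028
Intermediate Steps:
m(r) = 2*r³
o(-6)/(-110*(-219) + 201) + m(49)/(-110816) = 498/(-110*(-219) + 201) + (2*49³)/(-110816) = 498/(24090 + 201) + (2*117649)*(-1/110816) = 498/24291 + 235298*(-1/110816) = 498*(1/24291) - 117649/55408 = 166/8097 - 117649/55408 = -943406225/448638576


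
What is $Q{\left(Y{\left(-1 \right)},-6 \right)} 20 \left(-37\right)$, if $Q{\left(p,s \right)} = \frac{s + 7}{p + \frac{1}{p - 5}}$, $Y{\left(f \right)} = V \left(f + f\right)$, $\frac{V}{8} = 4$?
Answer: $\frac{51060}{4417} \approx 11.56$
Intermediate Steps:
$V = 32$ ($V = 8 \cdot 4 = 32$)
$Y{\left(f \right)} = 64 f$ ($Y{\left(f \right)} = 32 \left(f + f\right) = 32 \cdot 2 f = 64 f$)
$Q{\left(p,s \right)} = \frac{7 + s}{p + \frac{1}{-5 + p}}$
$Q{\left(Y{\left(-1 \right)},-6 \right)} 20 \left(-37\right) = \frac{-35 - -30 + 7 \cdot 64 \left(-1\right) + 64 \left(-1\right) \left(-6\right)}{1 + \left(64 \left(-1\right)\right)^{2} - 5 \cdot 64 \left(-1\right)} 20 \left(-37\right) = \frac{-35 + 30 + 7 \left(-64\right) - -384}{1 + \left(-64\right)^{2} - -320} \cdot 20 \left(-37\right) = \frac{-35 + 30 - 448 + 384}{1 + 4096 + 320} \cdot 20 \left(-37\right) = \frac{1}{4417} \left(-69\right) 20 \left(-37\right) = \left(- \frac{69}{4417}\right) 20 \left(-37\right) = \left(- \frac{1380}{4417}\right) \left(-37\right) = \frac{51060}{4417}$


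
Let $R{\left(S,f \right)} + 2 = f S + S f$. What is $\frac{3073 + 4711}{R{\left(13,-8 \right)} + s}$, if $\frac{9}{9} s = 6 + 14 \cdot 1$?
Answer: $- \frac{3892}{95} \approx -40.968$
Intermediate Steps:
$R{\left(S,f \right)} = -2 + 2 S f$ ($R{\left(S,f \right)} = -2 + \left(f S + S f\right) = -2 + \left(S f + S f\right) = -2 + 2 S f$)
$s = 20$ ($s = 6 + 14 \cdot 1 = 6 + 14 = 20$)
$\frac{3073 + 4711}{R{\left(13,-8 \right)} + s} = \frac{3073 + 4711}{\left(-2 + 2 \cdot 13 \left(-8\right)\right) + 20} = \frac{7784}{\left(-2 - 208\right) + 20} = \frac{7784}{-210 + 20} = \frac{7784}{-190} = 7784 \left(- \frac{1}{190}\right) = - \frac{3892}{95}$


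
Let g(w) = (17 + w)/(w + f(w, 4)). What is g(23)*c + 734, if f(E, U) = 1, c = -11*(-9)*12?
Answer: 2714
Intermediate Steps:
c = 1188 (c = 99*12 = 1188)
g(w) = (17 + w)/(1 + w) (g(w) = (17 + w)/(w + 1) = (17 + w)/(1 + w))
g(23)*c + 734 = ((17 + 23)/(1 + 23))*1188 + 734 = (40/24)*1188 + 734 = ((1/24)*40)*1188 + 734 = (5/3)*1188 + 734 = 1980 + 734 = 2714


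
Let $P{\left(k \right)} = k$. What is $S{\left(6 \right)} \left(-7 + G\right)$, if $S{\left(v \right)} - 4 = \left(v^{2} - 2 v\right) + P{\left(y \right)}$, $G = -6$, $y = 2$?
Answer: $-390$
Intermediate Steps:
$S{\left(v \right)} = 6 + v^{2} - 2 v$ ($S{\left(v \right)} = 4 + \left(\left(v^{2} - 2 v\right) + 2\right) = 4 + \left(2 + v^{2} - 2 v\right) = 6 + v^{2} - 2 v$)
$S{\left(6 \right)} \left(-7 + G\right) = \left(6 + 6^{2} - 12\right) \left(-7 - 6\right) = \left(6 + 36 - 12\right) \left(-13\right) = 30 \left(-13\right) = -390$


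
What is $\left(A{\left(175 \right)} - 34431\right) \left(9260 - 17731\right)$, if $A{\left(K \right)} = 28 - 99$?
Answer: $292266442$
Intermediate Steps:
$A{\left(K \right)} = -71$
$\left(A{\left(175 \right)} - 34431\right) \left(9260 - 17731\right) = \left(-71 - 34431\right) \left(9260 - 17731\right) = \left(-34502\right) \left(-8471\right) = 292266442$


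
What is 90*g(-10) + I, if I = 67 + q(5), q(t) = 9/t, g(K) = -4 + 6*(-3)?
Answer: -9556/5 ≈ -1911.2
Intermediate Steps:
g(K) = -22 (g(K) = -4 - 18 = -22)
I = 344/5 (I = 67 + 9/5 = 344/5 ≈ 68.800)
90*g(-10) + I = 90*(-22) + 344/5 = -1980 + 344/5 = -9556/5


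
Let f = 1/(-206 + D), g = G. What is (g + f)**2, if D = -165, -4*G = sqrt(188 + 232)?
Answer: 14452309/550564 + sqrt(105)/371 ≈ 26.278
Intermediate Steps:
G = -sqrt(105)/2 (G = -sqrt(188 + 232)/4 = -sqrt(105)/2 ≈ -5.1235)
g = -sqrt(105)/2 ≈ -5.1235
f = -1/371 (f = 1/(-206 - 165) = 1/(-371) = -1/371 ≈ -0.0026954)
(g + f)**2 = (-sqrt(105)/2 - 1/371)**2 = (-1/371 - sqrt(105)/2)**2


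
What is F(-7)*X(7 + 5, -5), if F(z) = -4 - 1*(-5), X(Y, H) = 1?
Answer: 1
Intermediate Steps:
F(z) = 1 (F(z) = -4 + 5 = 1)
F(-7)*X(7 + 5, -5) = 1*1 = 1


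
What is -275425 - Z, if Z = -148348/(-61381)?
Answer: -16906010273/61381 ≈ -2.7543e+5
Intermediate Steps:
Z = 148348/61381 (Z = -148348*(-1/61381) = 148348/61381 ≈ 2.4168)
-275425 - Z = -275425 - 1*148348/61381 = -275425 - 148348/61381 = -16906010273/61381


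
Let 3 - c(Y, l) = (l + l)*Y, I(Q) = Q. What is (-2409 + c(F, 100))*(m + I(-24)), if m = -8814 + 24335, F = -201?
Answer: 585693618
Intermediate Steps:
m = 15521
c(Y, l) = 3 - 2*Y*l (c(Y, l) = 3 - (l + l)*Y = 3 - 2*l*Y = 3 - 2*Y*l)
(-2409 + c(F, 100))*(m + I(-24)) = (-2409 + (3 - 2*(-201)*100))*(15521 - 24) = (-2409 + (3 + 40200))*15497 = (-2409 + 40203)*15497 = 37794*15497 = 585693618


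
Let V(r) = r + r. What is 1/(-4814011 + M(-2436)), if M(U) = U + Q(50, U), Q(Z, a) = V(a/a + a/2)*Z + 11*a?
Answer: -1/4964943 ≈ -2.0141e-7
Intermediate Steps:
V(r) = 2*r
Q(Z, a) = 11*a + Z*(2 + a) (Q(Z, a) = (2*(a/a + a/2))*Z + 11*a = (2*(1 + a*(1/2)))*Z + 11*a = (2*(1 + a/2))*Z + 11*a = (2 + a)*Z + 11*a = Z*(2 + a) + 11*a = 11*a + Z*(2 + a))
M(U) = 100 + 62*U (M(U) = U + (11*U + 50*(2 + U)) = U + (11*U + (100 + 50*U)) = U + (100 + 61*U) = 100 + 62*U)
1/(-4814011 + M(-2436)) = 1/(-4814011 + (100 + 62*(-2436))) = 1/(-4814011 + (100 - 151032)) = 1/(-4814011 - 150932) = 1/(-4964943) = -1/4964943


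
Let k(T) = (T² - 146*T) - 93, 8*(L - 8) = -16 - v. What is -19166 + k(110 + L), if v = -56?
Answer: -22088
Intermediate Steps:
L = 13 (L = 8 + (-16 - 1*(-56))/8 = 8 + (-16 + 56)/8 = 8 + (⅛)*40 = 8 + 5 = 13)
k(T) = -93 + T² - 146*T
-19166 + k(110 + L) = -19166 + (-93 + (110 + 13)² - 146*(110 + 13)) = -19166 + (-93 + 123² - 146*123) = -19166 + (-93 + 15129 - 17958) = -19166 - 2922 = -22088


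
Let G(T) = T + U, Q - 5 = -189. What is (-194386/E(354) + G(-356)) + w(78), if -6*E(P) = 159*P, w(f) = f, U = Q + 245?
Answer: -1841291/9381 ≈ -196.28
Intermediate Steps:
Q = -184 (Q = 5 - 189 = -184)
U = 61 (U = -184 + 245 = 61)
E(P) = -53*P/2
G(T) = 61 + T (G(T) = T + 61 = 61 + T)
(-194386/E(354) + G(-356)) + w(78) = (-194386/((-53/2*354)) + (61 - 356)) + 78 = (-194386/(-9381) - 295) + 78 = (-194386*(-1/9381) - 295) + 78 = (194386/9381 - 295) + 78 = -2573009/9381 + 78 = -1841291/9381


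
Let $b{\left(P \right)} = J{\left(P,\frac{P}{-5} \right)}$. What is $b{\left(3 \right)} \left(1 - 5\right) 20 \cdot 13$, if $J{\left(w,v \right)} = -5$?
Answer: $5200$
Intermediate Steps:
$b{\left(P \right)} = -5$
$b{\left(3 \right)} \left(1 - 5\right) 20 \cdot 13 = - 5 \left(1 - 5\right) 20 \cdot 13 = \left(-5\right) \left(-4\right) 20 \cdot 13 = 20 \cdot 20 \cdot 13 = 400 \cdot 13 = 5200$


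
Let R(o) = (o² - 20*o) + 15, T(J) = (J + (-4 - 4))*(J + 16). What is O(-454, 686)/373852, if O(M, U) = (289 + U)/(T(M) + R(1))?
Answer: 975/75649699904 ≈ 1.2888e-8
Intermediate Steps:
T(J) = (-8 + J)*(16 + J) (T(J) = (J - 8)*(16 + J) = (-8 + J)*(16 + J))
R(o) = 15 + o² - 20*o
O(M, U) = (289 + U)/(-132 + M² + 8*M) (O(M, U) = (289 + U)/((-128 + M² + 8*M) + (15 + 1² - 20*1)) = (289 + U)/((-128 + M² + 8*M) + (15 + 1 - 20)) = (289 + U)/((-128 + M² + 8*M) - 4) = (289 + U)/(-132 + M² + 8*M))
O(-454, 686)/373852 = ((289 + 686)/(-132 + (-454)² + 8*(-454)))/373852 = (975/(-132 + 206116 - 3632))*(1/373852) = (975/202352)*(1/373852) = 975/75649699904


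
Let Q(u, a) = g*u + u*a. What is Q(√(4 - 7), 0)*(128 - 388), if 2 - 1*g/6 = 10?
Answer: 12480*I*√3 ≈ 21616.0*I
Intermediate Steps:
g = -48 (g = 12 - 6*10 = 12 - 60 = -48)
Q(u, a) = -48*u + a*u (Q(u, a) = -48*u + u*a = -48*u + a*u)
Q(√(4 - 7), 0)*(128 - 388) = (√(4 - 7)*(-48 + 0))*(128 - 388) = (√(-3)*(-48))*(-260) = ((I*√3)*(-48))*(-260) = -48*I*√3*(-260) = 12480*I*√3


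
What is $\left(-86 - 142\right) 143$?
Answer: $-32604$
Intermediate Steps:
$\left(-86 - 142\right) 143 = \left(-228\right) 143 = -32604$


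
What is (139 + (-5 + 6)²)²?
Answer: 19600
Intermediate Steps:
(139 + (-5 + 6)²)² = (139 + 1²)² = (139 + 1)² = 140² = 19600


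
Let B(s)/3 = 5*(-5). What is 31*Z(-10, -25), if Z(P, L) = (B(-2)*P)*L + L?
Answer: -582025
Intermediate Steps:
B(s) = -75 (B(s) = 3*(5*(-5)) = 3*(-25) = -75)
Z(P, L) = L - 75*L*P (Z(P, L) = (-75*P)*L + L = -75*L*P + L = L - 75*L*P)
31*Z(-10, -25) = 31*(-25*(1 - 75*(-10))) = 31*(-25*(1 + 750)) = 31*(-25*751) = 31*(-18775) = -582025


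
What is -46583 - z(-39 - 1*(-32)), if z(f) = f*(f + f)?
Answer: -46681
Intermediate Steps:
z(f) = 2*f**2 (z(f) = f*(2*f) = 2*f**2)
-46583 - z(-39 - 1*(-32)) = -46583 - 2*(-39 - 1*(-32))**2 = -46583 - 2*(-39 + 32)**2 = -46583 - 2*(-7)**2 = -46583 - 2*49 = -46583 - 1*98 = -46583 - 98 = -46681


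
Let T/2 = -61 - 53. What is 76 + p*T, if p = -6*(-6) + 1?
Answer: -8360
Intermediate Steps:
p = 37 (p = 36 + 1 = 37)
T = -228 (T = 2*(-61 - 53) = 2*(-114) = -228)
76 + p*T = 76 + 37*(-228) = 76 - 8436 = -8360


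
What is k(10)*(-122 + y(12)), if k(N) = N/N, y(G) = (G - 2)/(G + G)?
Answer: -1459/12 ≈ -121.58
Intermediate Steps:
y(G) = (-2 + G)/(2*G) (y(G) = (-2 + G)/((2*G)) = (-2 + G)*(1/(2*G)) = (-2 + G)/(2*G))
k(N) = 1
k(10)*(-122 + y(12)) = 1*(-122 + (½)*(-2 + 12)/12) = 1*(-122 + (½)*(1/12)*10) = 1*(-122 + 5/12) = 1*(-1459/12) = -1459/12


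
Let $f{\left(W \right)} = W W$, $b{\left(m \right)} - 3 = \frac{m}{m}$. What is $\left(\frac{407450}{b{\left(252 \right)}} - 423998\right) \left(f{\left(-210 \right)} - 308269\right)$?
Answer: $\frac{170196425799}{2} \approx 8.5098 \cdot 10^{10}$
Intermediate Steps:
$b{\left(m \right)} = 4$ ($b{\left(m \right)} = 3 + \frac{m}{m} = 3 + 1 = 4$)
$f{\left(W \right)} = W^{2}$
$\left(\frac{407450}{b{\left(252 \right)}} - 423998\right) \left(f{\left(-210 \right)} - 308269\right) = \left(\frac{407450}{4} - 423998\right) \left(\left(-210\right)^{2} - 308269\right) = \left(407450 \cdot \frac{1}{4} - 423998\right) \left(44100 - 308269\right) = \left(\frac{203725}{2} - 423998\right) \left(-264169\right) = \left(- \frac{644271}{2}\right) \left(-264169\right) = \frac{170196425799}{2}$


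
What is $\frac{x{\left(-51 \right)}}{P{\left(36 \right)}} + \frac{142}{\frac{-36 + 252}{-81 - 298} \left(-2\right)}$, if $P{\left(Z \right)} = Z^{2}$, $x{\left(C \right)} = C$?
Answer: $\frac{53801}{432} \approx 124.54$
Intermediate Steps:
$\frac{x{\left(-51 \right)}}{P{\left(36 \right)}} + \frac{142}{\frac{-36 + 252}{-81 - 298} \left(-2\right)} = - \frac{51}{36^{2}} + \frac{142}{\frac{-36 + 252}{-81 - 298} \left(-2\right)} = - \frac{51}{1296} + \frac{142}{\frac{216}{-379} \left(-2\right)} = \left(-51\right) \frac{1}{1296} + \frac{142}{216 \left(- \frac{1}{379}\right) \left(-2\right)} = - \frac{17}{432} + \frac{142}{\left(- \frac{216}{379}\right) \left(-2\right)} = - \frac{17}{432} + \frac{142}{\frac{432}{379}} = - \frac{17}{432} + 142 \cdot \frac{379}{432} = - \frac{17}{432} + \frac{26909}{216} = \frac{53801}{432}$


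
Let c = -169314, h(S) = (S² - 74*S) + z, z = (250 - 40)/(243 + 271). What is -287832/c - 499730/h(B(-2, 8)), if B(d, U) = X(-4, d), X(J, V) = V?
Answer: -3622304368322/1105310011 ≈ -3277.2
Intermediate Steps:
B(d, U) = d
z = 105/257 (z = 210/514 = 210*(1/514) = 105/257 ≈ 0.40856)
h(S) = 105/257 + S² - 74*S (h(S) = (S² - 74*S) + 105/257 = 105/257 + S² - 74*S)
-287832/c - 499730/h(B(-2, 8)) = -287832/(-169314) - 499730/(105/257 + (-2)² - 74*(-2)) = -287832*(-1/169314) - 499730/(105/257 + 4 + 148) = 47972/28219 - 499730/39169/257 = 47972/28219 - 499730*257/39169 = 47972/28219 - 128430610/39169 = -3622304368322/1105310011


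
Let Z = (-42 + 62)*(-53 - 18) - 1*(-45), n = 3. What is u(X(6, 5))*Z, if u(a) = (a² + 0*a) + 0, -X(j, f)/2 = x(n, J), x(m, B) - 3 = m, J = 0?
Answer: -198000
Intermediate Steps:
x(m, B) = 3 + m
X(j, f) = -12 (X(j, f) = -2*(3 + 3) = -2*6 = -12)
u(a) = a² (u(a) = (a² + 0) + 0 = a² + 0 = a²)
Z = -1375 (Z = 20*(-71) + 45 = -1420 + 45 = -1375)
u(X(6, 5))*Z = (-12)²*(-1375) = 144*(-1375) = -198000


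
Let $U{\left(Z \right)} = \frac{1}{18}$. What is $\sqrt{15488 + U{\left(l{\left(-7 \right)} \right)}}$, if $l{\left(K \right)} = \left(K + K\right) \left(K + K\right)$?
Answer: $\frac{\sqrt{557570}}{6} \approx 124.45$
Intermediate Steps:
$l{\left(K \right)} = 4 K^{2}$ ($l{\left(K \right)} = 2 K 2 K = 4 K^{2}$)
$U{\left(Z \right)} = \frac{1}{18}$
$\sqrt{15488 + U{\left(l{\left(-7 \right)} \right)}} = \sqrt{15488 + \frac{1}{18}} = \sqrt{\frac{278785}{18}} = \frac{\sqrt{557570}}{6}$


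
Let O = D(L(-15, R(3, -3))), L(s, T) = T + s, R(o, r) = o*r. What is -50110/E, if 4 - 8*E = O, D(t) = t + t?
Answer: -100220/13 ≈ -7709.2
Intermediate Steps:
D(t) = 2*t
O = -48 (O = 2*(3*(-3) - 15) = 2*(-9 - 15) = 2*(-24) = -48)
E = 13/2 (E = ½ - ⅛*(-48) = ½ + 6 = 13/2 ≈ 6.5000)
-50110/E = -50110/13/2 = -50110*2/13 = -100220/13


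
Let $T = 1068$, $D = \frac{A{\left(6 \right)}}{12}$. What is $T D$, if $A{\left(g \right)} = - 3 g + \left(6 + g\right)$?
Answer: $-534$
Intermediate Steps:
$A{\left(g \right)} = 6 - 2 g$
$D = - \frac{1}{2}$ ($D = \frac{6 - 12}{12} = \left(6 - 12\right) \frac{1}{12} = \left(-6\right) \frac{1}{12} = - \frac{1}{2} \approx -0.5$)
$T D = 1068 \left(- \frac{1}{2}\right) = -534$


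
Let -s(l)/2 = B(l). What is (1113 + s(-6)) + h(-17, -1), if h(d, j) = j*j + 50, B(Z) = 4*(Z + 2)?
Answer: 1196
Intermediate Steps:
B(Z) = 8 + 4*Z (B(Z) = 4*(2 + Z) = 8 + 4*Z)
h(d, j) = 50 + j² (h(d, j) = j² + 50 = 50 + j²)
s(l) = -16 - 8*l (s(l) = -2*(8 + 4*l) = -16 - 8*l)
(1113 + s(-6)) + h(-17, -1) = (1113 + (-16 - 8*(-6))) + (50 + (-1)²) = (1113 + (-16 + 48)) + (50 + 1) = (1113 + 32) + 51 = 1145 + 51 = 1196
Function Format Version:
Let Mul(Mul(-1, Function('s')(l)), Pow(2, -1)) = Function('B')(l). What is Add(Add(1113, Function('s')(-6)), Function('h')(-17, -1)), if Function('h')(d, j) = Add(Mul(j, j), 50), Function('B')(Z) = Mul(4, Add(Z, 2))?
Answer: 1196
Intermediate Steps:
Function('B')(Z) = Add(8, Mul(4, Z)) (Function('B')(Z) = Mul(4, Add(2, Z)) = Add(8, Mul(4, Z)))
Function('h')(d, j) = Add(50, Pow(j, 2)) (Function('h')(d, j) = Add(Pow(j, 2), 50) = Add(50, Pow(j, 2)))
Function('s')(l) = Add(-16, Mul(-8, l)) (Function('s')(l) = Mul(-2, Add(8, Mul(4, l))) = Add(-16, Mul(-8, l)))
Add(Add(1113, Function('s')(-6)), Function('h')(-17, -1)) = Add(Add(1113, Add(-16, Mul(-8, -6))), Add(50, Pow(-1, 2))) = Add(Add(1113, Add(-16, 48)), Add(50, 1)) = Add(Add(1113, 32), 51) = Add(1145, 51) = 1196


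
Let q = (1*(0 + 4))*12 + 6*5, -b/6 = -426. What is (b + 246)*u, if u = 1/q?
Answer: 467/13 ≈ 35.923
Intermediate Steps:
b = 2556 (b = -6*(-426) = 2556)
q = 78 (q = (1*4)*12 + 30 = 4*12 + 30 = 48 + 30 = 78)
u = 1/78 ≈ 0.012821
(b + 246)*u = (2556 + 246)*(1/78) = 2802*(1/78) = 467/13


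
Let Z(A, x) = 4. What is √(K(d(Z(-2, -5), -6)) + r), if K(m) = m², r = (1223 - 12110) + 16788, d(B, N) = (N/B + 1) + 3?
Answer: √23629/2 ≈ 76.859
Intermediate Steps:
d(B, N) = 4 + N/B (d(B, N) = (1 + N/B) + 3 = 4 + N/B)
r = 5901 (r = -10887 + 16788 = 5901)
√(K(d(Z(-2, -5), -6)) + r) = √((4 - 6/4)² + 5901) = √((4 - 6*¼)² + 5901) = √((4 - 3/2)² + 5901) = √((5/2)² + 5901) = √(25/4 + 5901) = √(23629/4) = √23629/2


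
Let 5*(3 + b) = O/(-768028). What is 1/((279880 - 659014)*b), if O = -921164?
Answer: 960035/1004634581076 ≈ 9.5561e-7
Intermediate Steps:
b = -2649814/960035 (b = -3 + (-921164/(-768028))/5 = -3 + (-921164*(-1/768028))/5 = -3 + (⅕)*(230291/192007) = -3 + 230291/960035 = -2649814/960035 ≈ -2.7601)
1/((279880 - 659014)*b) = 1/((279880 - 659014)*(-2649814/960035)) = -960035/2649814/(-379134) = -1/379134*(-960035/2649814) = 960035/1004634581076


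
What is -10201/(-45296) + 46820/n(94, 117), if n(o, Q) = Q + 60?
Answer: 2122564297/8017392 ≈ 264.75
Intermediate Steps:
n(o, Q) = 60 + Q
-10201/(-45296) + 46820/n(94, 117) = -10201/(-45296) + 46820/(60 + 117) = -10201*(-1/45296) + 46820/177 = 10201/45296 + 46820*(1/177) = 10201/45296 + 46820/177 = 2122564297/8017392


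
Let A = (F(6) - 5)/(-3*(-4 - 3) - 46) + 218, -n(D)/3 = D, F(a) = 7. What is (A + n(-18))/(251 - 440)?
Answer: -2266/1575 ≈ -1.4387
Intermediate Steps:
n(D) = -3*D
A = 5448/25 (A = (7 - 5)/(-3*(-4 - 3) - 46) + 218 = 2/(-3*(-7) - 46) + 218 = 2/(21 - 46) + 218 = 2/(-25) + 218 = 2*(-1/25) + 218 = -2/25 + 218 = 5448/25 ≈ 217.92)
(A + n(-18))/(251 - 440) = (5448/25 - 3*(-18))/(251 - 440) = (5448/25 + 54)/(-189) = (6798/25)*(-1/189) = -2266/1575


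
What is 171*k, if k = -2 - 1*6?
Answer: -1368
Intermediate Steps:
k = -8 (k = -2 - 6 = -8)
171*k = 171*(-8) = -1368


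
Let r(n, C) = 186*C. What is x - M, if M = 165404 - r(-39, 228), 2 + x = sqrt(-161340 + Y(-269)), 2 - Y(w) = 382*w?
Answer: -122998 + 2*I*sqrt(14645) ≈ -1.23e+5 + 242.03*I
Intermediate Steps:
Y(w) = 2 - 382*w
x = -2 + 2*I*sqrt(14645) (x = -2 + sqrt(-161340 + (2 - 382*(-269))) = -2 + sqrt(-161340 + (2 + 102758)) = -2 + sqrt(-161340 + 102760) = -2 + sqrt(-58580) = -2 + 2*I*sqrt(14645) ≈ -2.0 + 242.03*I)
M = 122996 (M = 165404 - 186*228 = 165404 - 1*42408 = 165404 - 42408 = 122996)
x - M = (-2 + 2*I*sqrt(14645)) - 1*122996 = (-2 + 2*I*sqrt(14645)) - 122996 = -122998 + 2*I*sqrt(14645)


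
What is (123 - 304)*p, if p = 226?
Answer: -40906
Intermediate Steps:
(123 - 304)*p = (123 - 304)*226 = -181*226 = -40906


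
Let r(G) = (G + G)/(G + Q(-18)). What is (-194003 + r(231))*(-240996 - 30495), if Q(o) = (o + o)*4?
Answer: 1527390176103/29 ≈ 5.2669e+10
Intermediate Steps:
Q(o) = 8*o (Q(o) = (2*o)*4 = 8*o)
r(G) = 2*G/(-144 + G) (r(G) = (G + G)/(G + 8*(-18)) = (2*G)/(G - 144) = (2*G)/(-144 + G) = 2*G/(-144 + G))
(-194003 + r(231))*(-240996 - 30495) = (-194003 + 2*231/(-144 + 231))*(-240996 - 30495) = (-194003 + 2*231/87)*(-271491) = (-194003 + 2*231*(1/87))*(-271491) = (-194003 + 154/29)*(-271491) = -5625933/29*(-271491) = 1527390176103/29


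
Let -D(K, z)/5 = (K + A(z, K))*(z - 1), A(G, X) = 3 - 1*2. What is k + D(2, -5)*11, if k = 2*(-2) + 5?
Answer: 991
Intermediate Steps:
A(G, X) = 1 (A(G, X) = 3 - 2 = 1)
D(K, z) = -5*(1 + K)*(-1 + z) (D(K, z) = -5*(K + 1)*(z - 1) = -5*(1 + K)*(-1 + z))
k = 1 (k = -4 + 5 = 1)
k + D(2, -5)*11 = 1 + (5 - 5*(-5) + 5*2 - 5*2*(-5))*11 = 1 + (5 + 25 + 10 + 50)*11 = 1 + 90*11 = 1 + 990 = 991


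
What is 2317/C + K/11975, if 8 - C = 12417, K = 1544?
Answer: -8586579/148597775 ≈ -0.057784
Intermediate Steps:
C = -12409 (C = 8 - 1*12417 = 8 - 12417 = -12409)
2317/C + K/11975 = 2317/(-12409) + 1544/11975 = 2317*(-1/12409) + 1544*(1/11975) = -2317/12409 + 1544/11975 = -8586579/148597775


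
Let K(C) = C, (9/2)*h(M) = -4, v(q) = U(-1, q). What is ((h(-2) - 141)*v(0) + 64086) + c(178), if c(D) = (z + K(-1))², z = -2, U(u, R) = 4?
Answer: 571747/9 ≈ 63527.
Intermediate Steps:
v(q) = 4
h(M) = -8/9 (h(M) = (2/9)*(-4) = -8/9)
c(D) = 9 (c(D) = (-2 - 1)² = (-3)² = 9)
((h(-2) - 141)*v(0) + 64086) + c(178) = ((-8/9 - 141)*4 + 64086) + 9 = (-1277/9*4 + 64086) + 9 = (-5108/9 + 64086) + 9 = 571666/9 + 9 = 571747/9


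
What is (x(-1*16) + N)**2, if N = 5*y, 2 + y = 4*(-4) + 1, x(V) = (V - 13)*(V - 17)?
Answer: 760384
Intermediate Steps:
x(V) = (-17 + V)*(-13 + V) (x(V) = (-13 + V)*(-17 + V) = (-17 + V)*(-13 + V))
y = -17 (y = -2 + (4*(-4) + 1) = -2 + (-16 + 1) = -2 - 15 = -17)
N = -85 (N = 5*(-17) = -85)
(x(-1*16) + N)**2 = ((221 + (-1*16)**2 - (-30)*16) - 85)**2 = ((221 + (-16)**2 - 30*(-16)) - 85)**2 = ((221 + 256 + 480) - 85)**2 = (957 - 85)**2 = 872**2 = 760384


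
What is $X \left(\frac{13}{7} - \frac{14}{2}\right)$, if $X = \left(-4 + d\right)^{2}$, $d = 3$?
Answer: $- \frac{36}{7} \approx -5.1429$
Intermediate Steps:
$X = 1$ ($X = \left(-4 + 3\right)^{2} = \left(-1\right)^{2} = 1$)
$X \left(\frac{13}{7} - \frac{14}{2}\right) = 1 \left(\frac{13}{7} - \frac{14}{2}\right) = 1 \left(13 \cdot \frac{1}{7} - 7\right) = 1 \left(\frac{13}{7} - 7\right) = 1 \left(- \frac{36}{7}\right) = - \frac{36}{7}$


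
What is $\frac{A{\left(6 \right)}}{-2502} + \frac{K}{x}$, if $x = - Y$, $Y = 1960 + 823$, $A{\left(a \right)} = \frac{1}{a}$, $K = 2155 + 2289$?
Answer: $- \frac{6065101}{3798036} \approx -1.5969$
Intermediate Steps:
$K = 4444$
$Y = 2783$
$x = -2783$ ($x = \left(-1\right) 2783 = -2783$)
$\frac{A{\left(6 \right)}}{-2502} + \frac{K}{x} = \frac{1}{6 \left(-2502\right)} + \frac{4444}{-2783} = \frac{1}{6} \left(- \frac{1}{2502}\right) + 4444 \left(- \frac{1}{2783}\right) = - \frac{1}{15012} - \frac{404}{253} = - \frac{6065101}{3798036}$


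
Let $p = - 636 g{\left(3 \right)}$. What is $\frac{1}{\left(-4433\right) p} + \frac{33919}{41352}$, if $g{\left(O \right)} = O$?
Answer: $\frac{23907708839}{29146833144} \approx 0.82025$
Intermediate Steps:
$p = -1908$ ($p = \left(-636\right) 3 = -1908$)
$\frac{1}{\left(-4433\right) p} + \frac{33919}{41352} = \frac{1}{\left(-4433\right) \left(-1908\right)} + \frac{33919}{41352} = \left(- \frac{1}{4433}\right) \left(- \frac{1}{1908}\right) + 33919 \cdot \frac{1}{41352} = \frac{1}{8458164} + \frac{33919}{41352} = \frac{23907708839}{29146833144}$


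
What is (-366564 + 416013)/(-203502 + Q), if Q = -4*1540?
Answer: -49449/209662 ≈ -0.23585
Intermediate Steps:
Q = -6160
(-366564 + 416013)/(-203502 + Q) = (-366564 + 416013)/(-203502 - 6160) = 49449/(-209662) = 49449*(-1/209662) = -49449/209662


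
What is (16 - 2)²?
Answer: 196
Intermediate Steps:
(16 - 2)² = 14² = 196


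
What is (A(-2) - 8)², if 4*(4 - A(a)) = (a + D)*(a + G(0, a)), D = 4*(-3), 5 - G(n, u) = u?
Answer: 729/4 ≈ 182.25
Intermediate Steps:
G(n, u) = 5 - u
D = -12
A(a) = 19 - 5*a/4 (A(a) = 4 - (a - 12)*(a + (5 - a))/4 = 4 - (-12 + a)*5/4 = 4 - (-60 + 5*a)/4 = 4 + (15 - 5*a/4) = 19 - 5*a/4)
(A(-2) - 8)² = ((19 - 5/4*(-2)) - 8)² = ((19 + 5/2) - 8)² = (43/2 - 8)² = (27/2)² = 729/4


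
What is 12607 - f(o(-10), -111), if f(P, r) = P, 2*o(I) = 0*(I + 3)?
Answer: 12607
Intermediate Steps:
o(I) = 0 (o(I) = (0*(I + 3))/2 = (0*(3 + I))/2 = (½)*0 = 0)
12607 - f(o(-10), -111) = 12607 - 1*0 = 12607 + 0 = 12607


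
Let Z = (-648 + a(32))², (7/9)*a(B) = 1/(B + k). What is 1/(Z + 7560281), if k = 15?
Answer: 108241/863779367210 ≈ 1.2531e-7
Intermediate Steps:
a(B) = 9/(7*(15 + B)) (a(B) = 9/(7*(B + 15)) = 9/(7*(15 + B)))
Z = 45446991489/108241 (Z = (-648 + 9/(7*(15 + 32)))² = (-648 + (9/7)/47)² = (-648 + (9/7)*(1/47))² = (-648 + 9/329)² = (-213183/329)² = 45446991489/108241 ≈ 4.1987e+5)
1/(Z + 7560281) = 1/(45446991489/108241 + 7560281) = 1/(863779367210/108241) = 108241/863779367210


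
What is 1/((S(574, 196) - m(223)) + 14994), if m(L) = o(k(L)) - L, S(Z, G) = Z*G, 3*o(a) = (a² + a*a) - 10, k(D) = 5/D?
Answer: 149187/19054810067 ≈ 7.8294e-6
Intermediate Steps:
o(a) = -10/3 + 2*a²/3 (o(a) = ((a² + a*a) - 10)/3 = ((a² + a²) - 10)/3 = (2*a² - 10)/3 = (-10 + 2*a²)/3 = -10/3 + 2*a²/3)
S(Z, G) = G*Z
m(L) = -10/3 - L + 50/(3*L²) (m(L) = (-10/3 + 2*(5/L)²/3) - L = (-10/3 + 2*(25/L²)/3) - L = (-10/3 + 50/(3*L²)) - L = -10/3 - L + 50/(3*L²))
1/((S(574, 196) - m(223)) + 14994) = 1/((196*574 - (-10/3 - 1*223 + (50/3)/223²)) + 14994) = 1/((112504 - (-10/3 - 223 + (50/3)*(1/49729))) + 14994) = 1/((112504 - (-10/3 - 223 + 50/149187)) + 14994) = 1/((112504 - 1*(-33765941/149187)) + 14994) = 1/((112504 + 33765941/149187) + 14994) = 1/(16817900189/149187 + 14994) = 1/(19054810067/149187) = 149187/19054810067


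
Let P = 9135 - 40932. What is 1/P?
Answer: -1/31797 ≈ -3.1449e-5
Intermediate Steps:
P = -31797
1/P = 1/(-31797) = -1/31797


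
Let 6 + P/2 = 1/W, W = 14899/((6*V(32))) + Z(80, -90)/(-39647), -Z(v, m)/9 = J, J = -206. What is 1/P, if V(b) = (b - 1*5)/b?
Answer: -4725530137/56703150237 ≈ -0.083338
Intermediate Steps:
Z(v, m) = 1854 (Z(v, m) = -9*(-206) = 1854)
V(b) = (-5 + b)/b (V(b) = (b - 5)/b = (-5 + b)/b)
W = 9451060274/3211407 (W = 14899/((6*((-5 + 32)/32))) + 1854/(-39647) = 14899/((6*((1/32)*27))) + 1854*(-1/39647) = 14899/((6*(27/32))) - 1854/39647 = 14899/(81/16) - 1854/39647 = 14899*(16/81) - 1854/39647 = 238384/81 - 1854/39647 = 9451060274/3211407 ≈ 2943.0)
P = -56703150237/4725530137 (P = -12 + 2/(9451060274/3211407) = -12 + 2*(3211407/9451060274) = -12 + 3211407/4725530137 = -56703150237/4725530137 ≈ -11.999)
1/P = 1/(-56703150237/4725530137) = -4725530137/56703150237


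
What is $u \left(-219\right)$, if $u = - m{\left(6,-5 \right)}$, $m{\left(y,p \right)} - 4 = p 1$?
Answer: $-219$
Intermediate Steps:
$m{\left(y,p \right)} = 4 + p$ ($m{\left(y,p \right)} = 4 + p 1 = 4 + p$)
$u = 1$ ($u = - (4 - 5) = \left(-1\right) \left(-1\right) = 1$)
$u \left(-219\right) = 1 \left(-219\right) = -219$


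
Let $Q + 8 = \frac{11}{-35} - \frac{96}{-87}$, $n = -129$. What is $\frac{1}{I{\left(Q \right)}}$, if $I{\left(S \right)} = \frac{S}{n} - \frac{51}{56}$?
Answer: $- \frac{1047480}{895403} \approx -1.1698$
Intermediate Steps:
$Q = - \frac{7319}{1015}$ ($Q = -8 + \left(\frac{11}{-35} - \frac{96}{-87}\right) = -8 + \left(11 \left(- \frac{1}{35}\right) - - \frac{32}{29}\right) = -8 + \left(- \frac{11}{35} + \frac{32}{29}\right) = -8 + \frac{801}{1015} = - \frac{7319}{1015} \approx -7.2108$)
$I{\left(S \right)} = - \frac{51}{56} - \frac{S}{129}$ ($I{\left(S \right)} = \frac{S}{-129} - \frac{51}{56} = S \left(- \frac{1}{129}\right) - \frac{51}{56} = - \frac{S}{129} - \frac{51}{56} = - \frac{51}{56} - \frac{S}{129}$)
$\frac{1}{I{\left(Q \right)}} = \frac{1}{- \frac{51}{56} - - \frac{7319}{130935}} = \frac{1}{- \frac{51}{56} + \frac{7319}{130935}} = \frac{1}{- \frac{895403}{1047480}} = - \frac{1047480}{895403}$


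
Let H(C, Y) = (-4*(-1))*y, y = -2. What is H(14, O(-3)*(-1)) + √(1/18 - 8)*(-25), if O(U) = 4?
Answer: -8 - 25*I*√286/6 ≈ -8.0 - 70.465*I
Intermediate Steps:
H(C, Y) = -8 (H(C, Y) = -4*(-1)*(-2) = 4*(-2) = -8)
H(14, O(-3)*(-1)) + √(1/18 - 8)*(-25) = -8 + √(1/18 - 8)*(-25) = -8 + √(-143/18)*(-25) = -8 + (I*√286/6)*(-25) = -8 - 25*I*√286/6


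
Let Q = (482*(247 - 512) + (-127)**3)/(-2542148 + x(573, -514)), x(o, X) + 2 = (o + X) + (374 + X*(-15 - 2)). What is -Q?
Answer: -2176113/2532979 ≈ -0.85911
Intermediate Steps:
x(o, X) = 372 + o - 16*X (x(o, X) = -2 + ((o + X) + (374 + X*(-15 - 2))) = -2 + ((X + o) + (374 + X*(-17))) = -2 + ((X + o) + (374 - 17*X)) = -2 + (374 + o - 16*X) = 372 + o - 16*X)
Q = 2176113/2532979 (Q = (482*(247 - 512) + (-127)**3)/(-2542148 + (372 + 573 - 16*(-514))) = (482*(-265) - 2048383)/(-2542148 + (372 + 573 + 8224)) = (-127730 - 2048383)/(-2542148 + 9169) = -2176113/(-2532979) = -2176113*(-1/2532979) = 2176113/2532979 ≈ 0.85911)
-Q = -1*2176113/2532979 = -2176113/2532979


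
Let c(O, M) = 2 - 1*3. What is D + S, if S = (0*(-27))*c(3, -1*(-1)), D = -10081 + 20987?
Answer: 10906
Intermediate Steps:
c(O, M) = -1 (c(O, M) = 2 - 3 = -1)
D = 10906
S = 0 (S = (0*(-27))*(-1) = 0*(-1) = 0)
D + S = 10906 + 0 = 10906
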